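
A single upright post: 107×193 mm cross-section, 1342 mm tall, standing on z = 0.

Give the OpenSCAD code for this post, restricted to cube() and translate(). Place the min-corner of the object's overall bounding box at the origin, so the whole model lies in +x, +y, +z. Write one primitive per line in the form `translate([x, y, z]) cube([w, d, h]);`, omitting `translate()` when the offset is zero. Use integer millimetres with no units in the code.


cube([107, 193, 1342]);


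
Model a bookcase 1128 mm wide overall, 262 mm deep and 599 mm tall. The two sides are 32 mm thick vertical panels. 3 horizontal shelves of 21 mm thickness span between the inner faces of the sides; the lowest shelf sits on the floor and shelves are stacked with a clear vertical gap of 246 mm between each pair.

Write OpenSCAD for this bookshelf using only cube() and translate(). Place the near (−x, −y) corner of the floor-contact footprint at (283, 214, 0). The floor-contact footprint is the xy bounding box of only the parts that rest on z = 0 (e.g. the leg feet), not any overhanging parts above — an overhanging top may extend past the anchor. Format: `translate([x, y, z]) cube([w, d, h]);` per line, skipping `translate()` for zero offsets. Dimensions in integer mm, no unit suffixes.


translate([283, 214, 0]) cube([32, 262, 599]);
translate([1379, 214, 0]) cube([32, 262, 599]);
translate([315, 214, 0]) cube([1064, 262, 21]);
translate([315, 214, 267]) cube([1064, 262, 21]);
translate([315, 214, 534]) cube([1064, 262, 21]);


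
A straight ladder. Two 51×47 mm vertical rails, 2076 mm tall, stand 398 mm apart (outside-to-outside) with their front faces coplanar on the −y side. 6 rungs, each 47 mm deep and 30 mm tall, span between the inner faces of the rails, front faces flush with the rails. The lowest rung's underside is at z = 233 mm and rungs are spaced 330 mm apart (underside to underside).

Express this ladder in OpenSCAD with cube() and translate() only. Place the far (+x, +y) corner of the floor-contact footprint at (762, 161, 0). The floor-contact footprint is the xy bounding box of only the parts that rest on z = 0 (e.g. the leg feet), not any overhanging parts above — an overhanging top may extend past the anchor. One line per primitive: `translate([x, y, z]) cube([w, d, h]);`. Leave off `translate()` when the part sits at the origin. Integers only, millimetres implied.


translate([364, 114, 0]) cube([51, 47, 2076]);
translate([711, 114, 0]) cube([51, 47, 2076]);
translate([415, 114, 233]) cube([296, 47, 30]);
translate([415, 114, 563]) cube([296, 47, 30]);
translate([415, 114, 893]) cube([296, 47, 30]);
translate([415, 114, 1223]) cube([296, 47, 30]);
translate([415, 114, 1553]) cube([296, 47, 30]);
translate([415, 114, 1883]) cube([296, 47, 30]);


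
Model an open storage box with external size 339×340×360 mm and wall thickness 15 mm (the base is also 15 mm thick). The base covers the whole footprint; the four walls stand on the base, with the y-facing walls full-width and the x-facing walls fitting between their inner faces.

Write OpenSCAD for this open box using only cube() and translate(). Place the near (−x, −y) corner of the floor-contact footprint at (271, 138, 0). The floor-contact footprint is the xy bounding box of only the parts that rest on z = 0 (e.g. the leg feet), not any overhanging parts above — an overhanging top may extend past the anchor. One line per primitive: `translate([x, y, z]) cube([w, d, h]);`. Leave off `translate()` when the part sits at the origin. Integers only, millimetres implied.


translate([271, 138, 0]) cube([339, 340, 15]);
translate([271, 138, 15]) cube([339, 15, 345]);
translate([271, 463, 15]) cube([339, 15, 345]);
translate([271, 153, 15]) cube([15, 310, 345]);
translate([595, 153, 15]) cube([15, 310, 345]);


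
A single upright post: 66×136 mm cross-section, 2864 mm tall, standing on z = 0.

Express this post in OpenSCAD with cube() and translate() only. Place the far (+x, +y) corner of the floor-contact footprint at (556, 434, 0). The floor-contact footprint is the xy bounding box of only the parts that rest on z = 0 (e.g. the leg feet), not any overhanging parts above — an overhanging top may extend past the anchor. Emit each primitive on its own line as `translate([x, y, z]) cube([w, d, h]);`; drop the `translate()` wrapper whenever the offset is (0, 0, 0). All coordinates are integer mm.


translate([490, 298, 0]) cube([66, 136, 2864]);


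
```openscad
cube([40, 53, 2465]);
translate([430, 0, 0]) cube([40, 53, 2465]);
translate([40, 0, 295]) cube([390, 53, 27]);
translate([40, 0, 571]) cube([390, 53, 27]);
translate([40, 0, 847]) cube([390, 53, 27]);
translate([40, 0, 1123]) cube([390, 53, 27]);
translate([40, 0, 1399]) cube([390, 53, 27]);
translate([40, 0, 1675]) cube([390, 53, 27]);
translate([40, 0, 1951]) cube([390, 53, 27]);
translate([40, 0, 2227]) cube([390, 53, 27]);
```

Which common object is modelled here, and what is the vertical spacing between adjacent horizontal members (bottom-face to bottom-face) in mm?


A ladder. The rung spacing is 276 mm.

Two tall 40×53 posts with 8 short bars between them — a ladder. Adjacent rungs sit at z = 295 and z = 571, so the spacing is 571 − 295 = 276 mm.


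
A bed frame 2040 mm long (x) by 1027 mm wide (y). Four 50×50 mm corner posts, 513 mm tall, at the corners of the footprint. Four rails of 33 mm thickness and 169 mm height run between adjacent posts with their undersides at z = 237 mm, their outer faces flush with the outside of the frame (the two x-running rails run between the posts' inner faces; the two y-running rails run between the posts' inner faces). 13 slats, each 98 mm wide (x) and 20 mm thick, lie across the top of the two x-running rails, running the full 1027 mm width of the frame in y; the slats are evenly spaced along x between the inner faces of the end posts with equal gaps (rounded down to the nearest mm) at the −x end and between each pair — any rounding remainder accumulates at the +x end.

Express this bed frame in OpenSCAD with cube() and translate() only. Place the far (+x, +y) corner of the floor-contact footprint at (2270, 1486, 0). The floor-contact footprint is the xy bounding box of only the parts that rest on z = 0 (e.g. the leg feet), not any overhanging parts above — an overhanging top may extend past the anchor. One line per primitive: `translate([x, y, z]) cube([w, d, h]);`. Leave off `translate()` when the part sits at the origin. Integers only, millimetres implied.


translate([230, 459, 0]) cube([50, 50, 513]);
translate([230, 1436, 0]) cube([50, 50, 513]);
translate([2220, 459, 0]) cube([50, 50, 513]);
translate([2220, 1436, 0]) cube([50, 50, 513]);
translate([280, 459, 237]) cube([1940, 33, 169]);
translate([280, 1453, 237]) cube([1940, 33, 169]);
translate([230, 509, 237]) cube([33, 927, 169]);
translate([2237, 509, 237]) cube([33, 927, 169]);
translate([327, 459, 406]) cube([98, 1027, 20]);
translate([472, 459, 406]) cube([98, 1027, 20]);
translate([617, 459, 406]) cube([98, 1027, 20]);
translate([762, 459, 406]) cube([98, 1027, 20]);
translate([907, 459, 406]) cube([98, 1027, 20]);
translate([1052, 459, 406]) cube([98, 1027, 20]);
translate([1197, 459, 406]) cube([98, 1027, 20]);
translate([1342, 459, 406]) cube([98, 1027, 20]);
translate([1487, 459, 406]) cube([98, 1027, 20]);
translate([1632, 459, 406]) cube([98, 1027, 20]);
translate([1777, 459, 406]) cube([98, 1027, 20]);
translate([1922, 459, 406]) cube([98, 1027, 20]);
translate([2067, 459, 406]) cube([98, 1027, 20]);


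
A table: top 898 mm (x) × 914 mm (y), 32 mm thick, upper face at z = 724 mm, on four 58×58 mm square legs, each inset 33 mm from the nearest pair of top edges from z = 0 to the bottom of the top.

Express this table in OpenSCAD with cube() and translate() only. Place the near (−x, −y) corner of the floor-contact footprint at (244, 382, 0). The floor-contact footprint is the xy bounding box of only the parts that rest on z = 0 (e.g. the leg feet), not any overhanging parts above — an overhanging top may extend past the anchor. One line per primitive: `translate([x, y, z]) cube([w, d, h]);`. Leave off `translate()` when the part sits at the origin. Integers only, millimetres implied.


translate([211, 349, 692]) cube([898, 914, 32]);
translate([244, 382, 0]) cube([58, 58, 692]);
translate([1018, 382, 0]) cube([58, 58, 692]);
translate([244, 1172, 0]) cube([58, 58, 692]);
translate([1018, 1172, 0]) cube([58, 58, 692]);


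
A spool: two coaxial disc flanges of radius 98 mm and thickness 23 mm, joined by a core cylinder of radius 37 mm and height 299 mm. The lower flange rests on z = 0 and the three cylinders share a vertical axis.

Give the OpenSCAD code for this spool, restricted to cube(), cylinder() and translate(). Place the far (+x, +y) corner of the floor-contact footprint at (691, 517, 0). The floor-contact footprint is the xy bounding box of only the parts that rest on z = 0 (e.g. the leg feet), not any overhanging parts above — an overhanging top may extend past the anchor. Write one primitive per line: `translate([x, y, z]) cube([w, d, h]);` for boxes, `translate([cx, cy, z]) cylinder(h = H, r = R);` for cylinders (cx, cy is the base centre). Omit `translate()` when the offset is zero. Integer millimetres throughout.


translate([593, 419, 0]) cylinder(h = 23, r = 98);
translate([593, 419, 23]) cylinder(h = 299, r = 37);
translate([593, 419, 322]) cylinder(h = 23, r = 98);


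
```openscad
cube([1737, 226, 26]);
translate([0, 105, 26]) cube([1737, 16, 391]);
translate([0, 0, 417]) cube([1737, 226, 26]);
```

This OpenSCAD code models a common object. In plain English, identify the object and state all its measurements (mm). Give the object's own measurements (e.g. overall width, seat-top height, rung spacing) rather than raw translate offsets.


An I-beam lying along x, 1737 mm long. Overall section height 443 mm. Two flanges 226 mm wide (y) and 26 mm thick, one on the floor and one at the top; a web 16 mm thick runs between them, centred on the flange width.


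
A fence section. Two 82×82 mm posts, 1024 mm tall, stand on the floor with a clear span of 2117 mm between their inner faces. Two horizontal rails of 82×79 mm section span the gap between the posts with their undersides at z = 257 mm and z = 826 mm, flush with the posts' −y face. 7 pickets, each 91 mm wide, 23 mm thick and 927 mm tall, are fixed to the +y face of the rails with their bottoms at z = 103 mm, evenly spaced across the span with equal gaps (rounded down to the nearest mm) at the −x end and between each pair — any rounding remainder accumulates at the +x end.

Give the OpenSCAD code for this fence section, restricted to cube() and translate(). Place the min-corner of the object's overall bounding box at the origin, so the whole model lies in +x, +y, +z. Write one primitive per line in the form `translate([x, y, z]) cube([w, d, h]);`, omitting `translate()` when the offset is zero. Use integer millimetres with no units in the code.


cube([82, 82, 1024]);
translate([2199, 0, 0]) cube([82, 82, 1024]);
translate([82, 0, 257]) cube([2117, 82, 79]);
translate([82, 0, 826]) cube([2117, 82, 79]);
translate([267, 82, 103]) cube([91, 23, 927]);
translate([543, 82, 103]) cube([91, 23, 927]);
translate([819, 82, 103]) cube([91, 23, 927]);
translate([1095, 82, 103]) cube([91, 23, 927]);
translate([1371, 82, 103]) cube([91, 23, 927]);
translate([1647, 82, 103]) cube([91, 23, 927]);
translate([1923, 82, 103]) cube([91, 23, 927]);


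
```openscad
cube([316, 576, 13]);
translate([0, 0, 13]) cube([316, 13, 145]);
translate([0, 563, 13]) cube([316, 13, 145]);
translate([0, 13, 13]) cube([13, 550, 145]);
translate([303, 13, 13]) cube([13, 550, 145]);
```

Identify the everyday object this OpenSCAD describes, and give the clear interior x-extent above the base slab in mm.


An open box. The internal width is 290 mm.

A 316×576 base slab with four walls standing on it — an open box. The base is 316 mm wide and the walls are 13 mm thick, so the internal width is 316 − 2 × 13 = 290 mm.


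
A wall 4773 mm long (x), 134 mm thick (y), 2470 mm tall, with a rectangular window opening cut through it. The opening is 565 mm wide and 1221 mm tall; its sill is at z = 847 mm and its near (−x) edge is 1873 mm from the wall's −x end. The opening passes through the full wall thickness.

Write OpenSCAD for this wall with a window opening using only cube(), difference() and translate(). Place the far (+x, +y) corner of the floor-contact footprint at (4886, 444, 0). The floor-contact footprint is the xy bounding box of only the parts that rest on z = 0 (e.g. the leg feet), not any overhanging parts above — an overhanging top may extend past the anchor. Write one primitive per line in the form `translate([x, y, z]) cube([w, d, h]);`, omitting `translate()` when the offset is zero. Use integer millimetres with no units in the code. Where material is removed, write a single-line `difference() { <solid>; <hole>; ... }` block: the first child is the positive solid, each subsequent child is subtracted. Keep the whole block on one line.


difference() { translate([113, 310, 0]) cube([4773, 134, 2470]); translate([1986, 310, 847]) cube([565, 134, 1221]); }


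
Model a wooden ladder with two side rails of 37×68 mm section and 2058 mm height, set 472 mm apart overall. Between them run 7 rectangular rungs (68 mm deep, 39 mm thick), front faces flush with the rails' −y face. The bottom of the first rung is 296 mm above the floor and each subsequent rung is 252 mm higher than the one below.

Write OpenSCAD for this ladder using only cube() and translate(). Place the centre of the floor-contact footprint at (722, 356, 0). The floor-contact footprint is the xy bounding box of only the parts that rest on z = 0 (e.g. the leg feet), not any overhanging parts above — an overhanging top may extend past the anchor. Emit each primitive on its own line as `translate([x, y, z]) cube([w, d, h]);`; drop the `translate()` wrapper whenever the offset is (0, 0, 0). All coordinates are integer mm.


translate([486, 322, 0]) cube([37, 68, 2058]);
translate([921, 322, 0]) cube([37, 68, 2058]);
translate([523, 322, 296]) cube([398, 68, 39]);
translate([523, 322, 548]) cube([398, 68, 39]);
translate([523, 322, 800]) cube([398, 68, 39]);
translate([523, 322, 1052]) cube([398, 68, 39]);
translate([523, 322, 1304]) cube([398, 68, 39]);
translate([523, 322, 1556]) cube([398, 68, 39]);
translate([523, 322, 1808]) cube([398, 68, 39]);


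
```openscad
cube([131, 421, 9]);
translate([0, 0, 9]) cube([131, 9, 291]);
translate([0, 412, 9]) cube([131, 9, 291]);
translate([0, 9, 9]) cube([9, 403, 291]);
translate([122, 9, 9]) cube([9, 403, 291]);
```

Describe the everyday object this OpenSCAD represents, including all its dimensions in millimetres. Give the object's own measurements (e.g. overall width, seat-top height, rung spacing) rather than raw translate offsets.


An open-topped rectangular box: outside dimensions 131×421×300 mm, with a uniform wall and base thickness of 9 mm. The base is a full 131×421 slab on the floor; four walls sit on top of the base. The front and back walls (the −y and +y sides) span the full width; the two side walls fit between them.


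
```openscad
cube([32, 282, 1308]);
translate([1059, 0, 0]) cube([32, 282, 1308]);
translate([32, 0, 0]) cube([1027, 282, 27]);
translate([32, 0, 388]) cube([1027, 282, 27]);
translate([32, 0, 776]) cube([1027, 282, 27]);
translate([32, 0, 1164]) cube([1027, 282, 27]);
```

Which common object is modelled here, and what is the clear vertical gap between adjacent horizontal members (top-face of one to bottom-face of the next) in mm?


A bookshelf. The clear shelf gap is 361 mm.

Two tall side panels with 4 horizontal boards between them — a bookshelf. The first two shelf undersides are at z = 0 and z = 388; with shelf thickness 27, the clear gap is 388 − 0 − 27 = 361 mm.


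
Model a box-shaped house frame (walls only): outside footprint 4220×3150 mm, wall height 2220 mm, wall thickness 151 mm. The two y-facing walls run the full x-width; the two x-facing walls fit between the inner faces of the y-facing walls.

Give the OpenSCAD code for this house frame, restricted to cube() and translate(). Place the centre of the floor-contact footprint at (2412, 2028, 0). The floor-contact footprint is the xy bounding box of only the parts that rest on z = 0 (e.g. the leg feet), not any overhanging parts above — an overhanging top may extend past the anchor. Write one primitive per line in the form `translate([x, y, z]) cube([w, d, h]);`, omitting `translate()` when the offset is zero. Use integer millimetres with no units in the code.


translate([302, 453, 0]) cube([4220, 151, 2220]);
translate([302, 3452, 0]) cube([4220, 151, 2220]);
translate([302, 604, 0]) cube([151, 2848, 2220]);
translate([4371, 604, 0]) cube([151, 2848, 2220]);


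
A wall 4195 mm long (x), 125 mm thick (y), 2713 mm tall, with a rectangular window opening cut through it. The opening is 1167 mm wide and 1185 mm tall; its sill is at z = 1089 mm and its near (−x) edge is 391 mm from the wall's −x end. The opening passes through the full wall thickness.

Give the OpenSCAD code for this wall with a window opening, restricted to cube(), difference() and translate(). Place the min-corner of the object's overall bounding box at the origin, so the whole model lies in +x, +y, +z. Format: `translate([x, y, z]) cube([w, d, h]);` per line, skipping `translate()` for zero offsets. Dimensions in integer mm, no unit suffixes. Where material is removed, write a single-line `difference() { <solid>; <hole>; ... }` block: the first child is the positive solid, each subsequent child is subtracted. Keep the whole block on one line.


difference() { cube([4195, 125, 2713]); translate([391, 0, 1089]) cube([1167, 125, 1185]); }


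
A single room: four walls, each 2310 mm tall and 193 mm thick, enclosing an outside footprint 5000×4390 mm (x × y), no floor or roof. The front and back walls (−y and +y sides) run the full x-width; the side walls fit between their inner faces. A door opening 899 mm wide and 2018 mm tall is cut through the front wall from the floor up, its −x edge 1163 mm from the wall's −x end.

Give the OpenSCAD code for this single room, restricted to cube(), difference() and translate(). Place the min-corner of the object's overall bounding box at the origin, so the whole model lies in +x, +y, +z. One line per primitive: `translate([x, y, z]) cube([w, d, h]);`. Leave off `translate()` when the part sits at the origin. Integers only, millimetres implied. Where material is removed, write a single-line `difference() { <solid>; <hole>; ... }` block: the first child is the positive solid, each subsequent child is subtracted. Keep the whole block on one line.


difference() { cube([5000, 193, 2310]); translate([1163, 0, 0]) cube([899, 193, 2018]); }
translate([0, 4197, 0]) cube([5000, 193, 2310]);
translate([0, 193, 0]) cube([193, 4004, 2310]);
translate([4807, 193, 0]) cube([193, 4004, 2310]);


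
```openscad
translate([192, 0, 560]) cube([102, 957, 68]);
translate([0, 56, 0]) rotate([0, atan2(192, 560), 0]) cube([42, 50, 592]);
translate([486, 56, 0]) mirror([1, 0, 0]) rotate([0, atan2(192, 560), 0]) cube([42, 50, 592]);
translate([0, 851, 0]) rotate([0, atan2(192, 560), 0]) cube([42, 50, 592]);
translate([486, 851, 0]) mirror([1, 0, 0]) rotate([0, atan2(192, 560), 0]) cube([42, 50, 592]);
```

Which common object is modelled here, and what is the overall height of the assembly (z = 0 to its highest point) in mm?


A sawhorse. The overall height is 628 mm.

A beam across two mirrored pairs of raked legs — a sawhorse. The beam's underside is at z = 560 (matching the legs' vertical rise in atan2(192, 560)) and the beam is 68 mm tall, so its top is at 560 + 68 = 628 mm. The raked legs top out at the beam's underside, so that is the highest point.


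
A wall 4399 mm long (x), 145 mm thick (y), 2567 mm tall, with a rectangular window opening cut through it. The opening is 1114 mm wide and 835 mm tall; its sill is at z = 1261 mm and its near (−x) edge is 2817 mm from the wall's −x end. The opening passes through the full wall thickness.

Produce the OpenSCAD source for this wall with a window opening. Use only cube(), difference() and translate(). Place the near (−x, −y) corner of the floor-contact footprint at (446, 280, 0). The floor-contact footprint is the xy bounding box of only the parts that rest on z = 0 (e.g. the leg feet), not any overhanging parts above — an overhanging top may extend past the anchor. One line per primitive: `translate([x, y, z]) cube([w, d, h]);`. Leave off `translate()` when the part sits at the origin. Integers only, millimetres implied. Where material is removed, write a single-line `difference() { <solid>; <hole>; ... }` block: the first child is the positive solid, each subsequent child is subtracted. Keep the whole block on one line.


difference() { translate([446, 280, 0]) cube([4399, 145, 2567]); translate([3263, 280, 1261]) cube([1114, 145, 835]); }


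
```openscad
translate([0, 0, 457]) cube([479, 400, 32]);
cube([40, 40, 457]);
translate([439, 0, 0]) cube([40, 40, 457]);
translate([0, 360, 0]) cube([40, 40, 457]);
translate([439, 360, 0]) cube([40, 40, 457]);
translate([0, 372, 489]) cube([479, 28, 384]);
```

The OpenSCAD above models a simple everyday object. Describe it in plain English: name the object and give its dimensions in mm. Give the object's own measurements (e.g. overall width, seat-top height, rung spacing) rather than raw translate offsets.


A chair. The seat is a 479×400×32 mm slab with its top at z = 489 mm, on four 40×40 mm corner legs (flush with the seat edges, standing on z = 0). A flat backrest 28 mm thick, 384 mm tall, spans the full seat width and rises from the seat top along its +y edge, rear face flush with the rear of the seat.


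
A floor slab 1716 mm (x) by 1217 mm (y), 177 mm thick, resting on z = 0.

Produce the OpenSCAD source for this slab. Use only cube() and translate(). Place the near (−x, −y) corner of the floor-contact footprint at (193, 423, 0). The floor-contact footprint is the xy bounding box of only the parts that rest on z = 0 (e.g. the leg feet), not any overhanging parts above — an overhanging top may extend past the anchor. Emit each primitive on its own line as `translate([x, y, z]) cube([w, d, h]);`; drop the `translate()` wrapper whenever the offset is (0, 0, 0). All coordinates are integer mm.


translate([193, 423, 0]) cube([1716, 1217, 177]);


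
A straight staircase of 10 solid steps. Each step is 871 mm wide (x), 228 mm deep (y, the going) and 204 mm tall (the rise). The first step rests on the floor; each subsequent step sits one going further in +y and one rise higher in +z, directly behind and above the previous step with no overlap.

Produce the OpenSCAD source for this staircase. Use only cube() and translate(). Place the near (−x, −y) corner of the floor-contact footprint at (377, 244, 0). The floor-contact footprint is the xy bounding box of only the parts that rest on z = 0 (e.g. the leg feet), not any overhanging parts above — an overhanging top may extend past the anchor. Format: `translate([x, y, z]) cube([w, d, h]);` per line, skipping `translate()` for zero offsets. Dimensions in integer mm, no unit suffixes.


translate([377, 244, 0]) cube([871, 228, 204]);
translate([377, 472, 204]) cube([871, 228, 204]);
translate([377, 700, 408]) cube([871, 228, 204]);
translate([377, 928, 612]) cube([871, 228, 204]);
translate([377, 1156, 816]) cube([871, 228, 204]);
translate([377, 1384, 1020]) cube([871, 228, 204]);
translate([377, 1612, 1224]) cube([871, 228, 204]);
translate([377, 1840, 1428]) cube([871, 228, 204]);
translate([377, 2068, 1632]) cube([871, 228, 204]);
translate([377, 2296, 1836]) cube([871, 228, 204]);


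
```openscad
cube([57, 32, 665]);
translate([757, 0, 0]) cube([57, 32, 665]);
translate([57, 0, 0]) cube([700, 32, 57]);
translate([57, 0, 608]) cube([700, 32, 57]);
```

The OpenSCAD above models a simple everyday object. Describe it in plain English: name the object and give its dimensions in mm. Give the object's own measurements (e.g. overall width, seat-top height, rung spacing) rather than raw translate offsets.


A rectangular picture frame lying in the x–z plane (depth along y). The opening is 700 mm wide (x) by 551 mm tall (z), surrounded by a border 57 mm wide on all four sides. The frame is 32 mm deep and is made of two full-height vertical stiles with two horizontal rails fitted between them.


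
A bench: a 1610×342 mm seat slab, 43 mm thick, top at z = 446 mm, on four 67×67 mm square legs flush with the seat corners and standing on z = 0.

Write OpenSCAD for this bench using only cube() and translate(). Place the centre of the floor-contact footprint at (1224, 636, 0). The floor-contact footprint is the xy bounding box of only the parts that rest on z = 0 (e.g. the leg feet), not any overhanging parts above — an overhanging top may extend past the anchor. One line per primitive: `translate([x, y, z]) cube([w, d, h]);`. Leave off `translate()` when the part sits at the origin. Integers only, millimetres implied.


// leg_h = 446 − 43 = 403
translate([419, 465, 403]) cube([1610, 342, 43]);
translate([419, 465, 0]) cube([67, 67, 403]);
translate([419, 740, 0]) cube([67, 67, 403]);
translate([1962, 465, 0]) cube([67, 67, 403]);
translate([1962, 740, 0]) cube([67, 67, 403]);


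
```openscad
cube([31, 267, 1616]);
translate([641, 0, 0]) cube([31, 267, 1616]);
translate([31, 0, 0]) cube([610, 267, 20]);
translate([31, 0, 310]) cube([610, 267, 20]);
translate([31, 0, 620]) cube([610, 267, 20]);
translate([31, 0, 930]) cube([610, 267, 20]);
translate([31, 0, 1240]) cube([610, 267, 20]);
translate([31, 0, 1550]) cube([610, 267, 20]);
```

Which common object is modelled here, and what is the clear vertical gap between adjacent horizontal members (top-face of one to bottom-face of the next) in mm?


A bookshelf. The clear shelf gap is 290 mm.

Two tall side panels with 6 horizontal boards between them — a bookshelf. The first two shelf undersides are at z = 0 and z = 310; with shelf thickness 20, the clear gap is 310 − 0 − 20 = 290 mm.


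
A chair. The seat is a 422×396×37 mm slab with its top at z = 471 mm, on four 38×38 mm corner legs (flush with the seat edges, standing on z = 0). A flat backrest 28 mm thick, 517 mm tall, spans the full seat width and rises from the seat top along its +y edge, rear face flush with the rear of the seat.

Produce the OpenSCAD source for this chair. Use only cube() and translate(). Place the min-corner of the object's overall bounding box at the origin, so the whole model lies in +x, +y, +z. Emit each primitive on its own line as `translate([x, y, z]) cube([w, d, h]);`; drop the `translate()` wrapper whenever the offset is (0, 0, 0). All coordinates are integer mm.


// leg_h = 471 - 37 = 434
translate([0, 0, 434]) cube([422, 396, 37]);
cube([38, 38, 434]);
translate([384, 0, 0]) cube([38, 38, 434]);
translate([0, 358, 0]) cube([38, 38, 434]);
translate([384, 358, 0]) cube([38, 38, 434]);
translate([0, 368, 471]) cube([422, 28, 517]);


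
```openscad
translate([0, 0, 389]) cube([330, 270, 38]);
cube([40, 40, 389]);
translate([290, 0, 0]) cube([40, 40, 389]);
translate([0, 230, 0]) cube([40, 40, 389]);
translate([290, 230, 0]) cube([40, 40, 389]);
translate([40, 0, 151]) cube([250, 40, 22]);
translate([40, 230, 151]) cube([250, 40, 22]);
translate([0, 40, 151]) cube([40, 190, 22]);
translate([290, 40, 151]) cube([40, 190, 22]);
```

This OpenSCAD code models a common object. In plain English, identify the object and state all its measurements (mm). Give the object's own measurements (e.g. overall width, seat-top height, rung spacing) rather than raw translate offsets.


A four-legged stool. The seat is a 330×270×38 mm slab whose top surface is at z = 427 mm; four square legs, each 40×40 mm in cross-section, run from the floor (z = 0) to the underside of the seat, each flush with a corner of the seat. Four stretchers, 40 mm wide and 22 mm tall, connect adjacent legs with their undersides at z = 151 mm, each running between the inner faces of the legs it joins and aligned with the legs' outer faces on the other axis.


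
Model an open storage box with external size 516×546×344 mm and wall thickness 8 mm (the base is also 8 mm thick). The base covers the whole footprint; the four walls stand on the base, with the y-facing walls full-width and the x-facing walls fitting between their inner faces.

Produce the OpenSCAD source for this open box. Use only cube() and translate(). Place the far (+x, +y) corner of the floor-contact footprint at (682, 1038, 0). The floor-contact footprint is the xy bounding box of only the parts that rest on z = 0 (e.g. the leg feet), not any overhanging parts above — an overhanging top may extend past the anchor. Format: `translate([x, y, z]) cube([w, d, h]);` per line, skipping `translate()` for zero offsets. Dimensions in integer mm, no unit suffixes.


translate([166, 492, 0]) cube([516, 546, 8]);
translate([166, 492, 8]) cube([516, 8, 336]);
translate([166, 1030, 8]) cube([516, 8, 336]);
translate([166, 500, 8]) cube([8, 530, 336]);
translate([674, 500, 8]) cube([8, 530, 336]);


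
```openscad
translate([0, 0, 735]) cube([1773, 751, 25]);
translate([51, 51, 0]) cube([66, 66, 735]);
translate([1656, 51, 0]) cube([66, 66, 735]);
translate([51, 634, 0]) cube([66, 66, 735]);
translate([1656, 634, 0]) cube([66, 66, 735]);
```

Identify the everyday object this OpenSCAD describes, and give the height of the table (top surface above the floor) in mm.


A table. The table height is 760 mm.

A 1773×751×25 slab sits at z = 735 on four 66 mm square posts — a table. The top surface is at 735 + 25 = 760 mm.


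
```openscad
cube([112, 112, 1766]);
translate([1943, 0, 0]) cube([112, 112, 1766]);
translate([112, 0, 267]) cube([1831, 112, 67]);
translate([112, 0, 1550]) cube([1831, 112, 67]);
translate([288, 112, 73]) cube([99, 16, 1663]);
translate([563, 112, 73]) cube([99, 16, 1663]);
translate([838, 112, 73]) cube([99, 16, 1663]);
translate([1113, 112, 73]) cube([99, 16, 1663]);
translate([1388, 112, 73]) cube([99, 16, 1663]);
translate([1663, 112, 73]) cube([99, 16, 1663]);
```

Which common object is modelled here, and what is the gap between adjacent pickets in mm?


A fence section. The picket gap is 176 mm.

Two posts, two rails, 6 pickets — a fence section. Span 1831 mm holds 6 pickets of 99 mm with 7 equal gaps: ⌊(1831 − 6·99) / 7⌋ = 176 mm.


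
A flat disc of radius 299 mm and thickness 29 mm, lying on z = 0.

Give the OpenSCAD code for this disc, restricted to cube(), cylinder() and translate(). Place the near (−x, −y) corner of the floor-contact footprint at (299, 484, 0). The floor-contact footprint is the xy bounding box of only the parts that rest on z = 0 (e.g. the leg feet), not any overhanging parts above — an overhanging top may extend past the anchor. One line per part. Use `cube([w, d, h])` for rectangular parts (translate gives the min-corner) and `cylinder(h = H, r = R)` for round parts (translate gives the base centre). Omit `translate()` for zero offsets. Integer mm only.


translate([598, 783, 0]) cylinder(h = 29, r = 299);


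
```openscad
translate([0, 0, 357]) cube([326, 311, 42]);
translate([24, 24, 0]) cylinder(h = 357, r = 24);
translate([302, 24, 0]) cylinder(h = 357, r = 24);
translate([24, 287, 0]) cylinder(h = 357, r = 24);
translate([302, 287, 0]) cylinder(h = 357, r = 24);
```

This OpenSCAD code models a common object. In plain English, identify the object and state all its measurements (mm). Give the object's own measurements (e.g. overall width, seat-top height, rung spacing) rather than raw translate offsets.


A simple wooden stool: a rectangular seat 326 mm (x) by 311 mm (y), 42 mm thick, top face at z = 399 mm, on four round legs, each 48 mm in diameter. The legs rest on z = 0, each leg's axis is inset half a diameter from the nearest pair of seat edges (so the leg's bounding box is flush with the corner).


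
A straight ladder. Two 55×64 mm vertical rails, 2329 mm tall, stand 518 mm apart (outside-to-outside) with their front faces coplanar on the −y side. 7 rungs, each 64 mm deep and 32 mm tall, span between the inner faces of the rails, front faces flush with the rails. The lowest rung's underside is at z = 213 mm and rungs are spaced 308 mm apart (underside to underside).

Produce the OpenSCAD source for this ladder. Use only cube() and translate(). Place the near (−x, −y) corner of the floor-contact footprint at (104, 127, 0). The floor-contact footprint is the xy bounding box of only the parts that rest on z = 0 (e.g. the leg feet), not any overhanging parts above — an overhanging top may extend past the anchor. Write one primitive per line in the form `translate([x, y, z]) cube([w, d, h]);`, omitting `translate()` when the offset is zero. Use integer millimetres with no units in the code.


translate([104, 127, 0]) cube([55, 64, 2329]);
translate([567, 127, 0]) cube([55, 64, 2329]);
translate([159, 127, 213]) cube([408, 64, 32]);
translate([159, 127, 521]) cube([408, 64, 32]);
translate([159, 127, 829]) cube([408, 64, 32]);
translate([159, 127, 1137]) cube([408, 64, 32]);
translate([159, 127, 1445]) cube([408, 64, 32]);
translate([159, 127, 1753]) cube([408, 64, 32]);
translate([159, 127, 2061]) cube([408, 64, 32]);


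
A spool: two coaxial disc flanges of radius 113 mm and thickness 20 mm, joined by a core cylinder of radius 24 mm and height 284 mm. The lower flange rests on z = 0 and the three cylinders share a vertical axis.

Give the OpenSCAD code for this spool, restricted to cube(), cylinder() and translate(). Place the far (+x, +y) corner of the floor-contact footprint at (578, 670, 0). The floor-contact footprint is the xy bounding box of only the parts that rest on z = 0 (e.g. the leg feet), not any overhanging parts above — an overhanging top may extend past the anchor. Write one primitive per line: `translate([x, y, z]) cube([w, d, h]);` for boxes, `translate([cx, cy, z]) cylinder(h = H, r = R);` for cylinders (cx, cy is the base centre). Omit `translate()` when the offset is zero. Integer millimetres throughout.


translate([465, 557, 0]) cylinder(h = 20, r = 113);
translate([465, 557, 20]) cylinder(h = 284, r = 24);
translate([465, 557, 304]) cylinder(h = 20, r = 113);


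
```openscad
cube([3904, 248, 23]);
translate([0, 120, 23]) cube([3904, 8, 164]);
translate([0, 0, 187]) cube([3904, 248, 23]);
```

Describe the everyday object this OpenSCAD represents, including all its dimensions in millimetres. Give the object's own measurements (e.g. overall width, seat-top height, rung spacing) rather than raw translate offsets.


An I-beam lying along x, 3904 mm long. Overall section height 210 mm. Two flanges 248 mm wide (y) and 23 mm thick, one on the floor and one at the top; a web 8 mm thick runs between them, centred on the flange width.


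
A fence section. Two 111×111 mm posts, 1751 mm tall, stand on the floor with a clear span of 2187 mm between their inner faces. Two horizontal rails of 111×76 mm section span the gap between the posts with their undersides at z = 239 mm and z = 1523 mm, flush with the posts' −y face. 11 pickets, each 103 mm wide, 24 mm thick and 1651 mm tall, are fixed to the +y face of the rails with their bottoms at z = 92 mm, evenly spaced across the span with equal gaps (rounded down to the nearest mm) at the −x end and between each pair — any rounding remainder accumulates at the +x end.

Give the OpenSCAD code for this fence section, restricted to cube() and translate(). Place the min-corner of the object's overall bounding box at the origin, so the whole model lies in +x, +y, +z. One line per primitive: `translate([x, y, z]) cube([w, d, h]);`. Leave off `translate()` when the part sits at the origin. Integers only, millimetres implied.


cube([111, 111, 1751]);
translate([2298, 0, 0]) cube([111, 111, 1751]);
translate([111, 0, 239]) cube([2187, 111, 76]);
translate([111, 0, 1523]) cube([2187, 111, 76]);
translate([198, 111, 92]) cube([103, 24, 1651]);
translate([388, 111, 92]) cube([103, 24, 1651]);
translate([578, 111, 92]) cube([103, 24, 1651]);
translate([768, 111, 92]) cube([103, 24, 1651]);
translate([958, 111, 92]) cube([103, 24, 1651]);
translate([1148, 111, 92]) cube([103, 24, 1651]);
translate([1338, 111, 92]) cube([103, 24, 1651]);
translate([1528, 111, 92]) cube([103, 24, 1651]);
translate([1718, 111, 92]) cube([103, 24, 1651]);
translate([1908, 111, 92]) cube([103, 24, 1651]);
translate([2098, 111, 92]) cube([103, 24, 1651]);


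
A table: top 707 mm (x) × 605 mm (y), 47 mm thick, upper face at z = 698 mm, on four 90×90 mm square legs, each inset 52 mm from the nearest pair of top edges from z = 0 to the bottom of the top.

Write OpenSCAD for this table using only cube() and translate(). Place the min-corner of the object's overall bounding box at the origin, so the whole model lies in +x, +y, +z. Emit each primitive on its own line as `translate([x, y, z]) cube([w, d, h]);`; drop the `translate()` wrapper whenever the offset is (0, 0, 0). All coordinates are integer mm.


translate([0, 0, 651]) cube([707, 605, 47]);
translate([52, 52, 0]) cube([90, 90, 651]);
translate([565, 52, 0]) cube([90, 90, 651]);
translate([52, 463, 0]) cube([90, 90, 651]);
translate([565, 463, 0]) cube([90, 90, 651]);


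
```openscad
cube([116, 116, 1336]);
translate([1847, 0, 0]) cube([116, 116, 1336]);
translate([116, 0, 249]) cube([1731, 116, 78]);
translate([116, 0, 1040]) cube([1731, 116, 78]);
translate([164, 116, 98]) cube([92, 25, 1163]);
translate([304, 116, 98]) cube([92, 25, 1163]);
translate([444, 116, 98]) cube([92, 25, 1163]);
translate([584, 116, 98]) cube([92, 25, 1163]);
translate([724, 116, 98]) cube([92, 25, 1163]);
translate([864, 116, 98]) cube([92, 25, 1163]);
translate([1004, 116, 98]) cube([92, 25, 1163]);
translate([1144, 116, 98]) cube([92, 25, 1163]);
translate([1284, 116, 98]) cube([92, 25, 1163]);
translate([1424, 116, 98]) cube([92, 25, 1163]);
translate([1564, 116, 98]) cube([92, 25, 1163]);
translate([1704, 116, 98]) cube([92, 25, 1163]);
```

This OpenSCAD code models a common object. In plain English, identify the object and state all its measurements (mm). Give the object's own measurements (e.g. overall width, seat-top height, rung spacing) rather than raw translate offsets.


A fence section. Two 116×116 mm posts, 1336 mm tall, stand on the floor with a clear span of 1731 mm between their inner faces. Two horizontal rails of 116×78 mm section span the gap between the posts with their undersides at z = 249 mm and z = 1040 mm, flush with the posts' −y face. 12 pickets, each 92 mm wide, 25 mm thick and 1163 mm tall, are fixed to the +y face of the rails with their bottoms at z = 98 mm, spaced across the span with a 48 mm gap after the −x post and between neighbouring pickets, with 51 mm left before the +x post.


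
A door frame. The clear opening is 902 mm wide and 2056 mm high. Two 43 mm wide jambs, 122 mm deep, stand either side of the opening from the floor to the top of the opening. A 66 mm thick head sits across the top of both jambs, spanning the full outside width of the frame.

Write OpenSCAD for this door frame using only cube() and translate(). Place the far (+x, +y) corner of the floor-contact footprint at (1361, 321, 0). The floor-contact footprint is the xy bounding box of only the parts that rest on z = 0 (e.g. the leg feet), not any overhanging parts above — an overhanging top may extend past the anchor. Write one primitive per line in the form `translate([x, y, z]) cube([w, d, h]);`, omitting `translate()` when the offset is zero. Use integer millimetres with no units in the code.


translate([373, 199, 0]) cube([43, 122, 2056]);
translate([1318, 199, 0]) cube([43, 122, 2056]);
translate([373, 199, 2056]) cube([988, 122, 66]);


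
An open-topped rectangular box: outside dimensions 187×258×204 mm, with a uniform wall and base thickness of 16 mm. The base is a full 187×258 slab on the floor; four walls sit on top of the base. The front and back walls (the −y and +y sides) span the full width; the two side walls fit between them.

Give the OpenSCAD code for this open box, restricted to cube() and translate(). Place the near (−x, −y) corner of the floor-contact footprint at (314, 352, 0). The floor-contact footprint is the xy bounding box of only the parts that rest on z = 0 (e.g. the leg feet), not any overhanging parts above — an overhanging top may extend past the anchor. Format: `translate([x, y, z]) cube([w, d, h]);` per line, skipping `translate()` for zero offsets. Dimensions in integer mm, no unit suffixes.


translate([314, 352, 0]) cube([187, 258, 16]);
translate([314, 352, 16]) cube([187, 16, 188]);
translate([314, 594, 16]) cube([187, 16, 188]);
translate([314, 368, 16]) cube([16, 226, 188]);
translate([485, 368, 16]) cube([16, 226, 188]);
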